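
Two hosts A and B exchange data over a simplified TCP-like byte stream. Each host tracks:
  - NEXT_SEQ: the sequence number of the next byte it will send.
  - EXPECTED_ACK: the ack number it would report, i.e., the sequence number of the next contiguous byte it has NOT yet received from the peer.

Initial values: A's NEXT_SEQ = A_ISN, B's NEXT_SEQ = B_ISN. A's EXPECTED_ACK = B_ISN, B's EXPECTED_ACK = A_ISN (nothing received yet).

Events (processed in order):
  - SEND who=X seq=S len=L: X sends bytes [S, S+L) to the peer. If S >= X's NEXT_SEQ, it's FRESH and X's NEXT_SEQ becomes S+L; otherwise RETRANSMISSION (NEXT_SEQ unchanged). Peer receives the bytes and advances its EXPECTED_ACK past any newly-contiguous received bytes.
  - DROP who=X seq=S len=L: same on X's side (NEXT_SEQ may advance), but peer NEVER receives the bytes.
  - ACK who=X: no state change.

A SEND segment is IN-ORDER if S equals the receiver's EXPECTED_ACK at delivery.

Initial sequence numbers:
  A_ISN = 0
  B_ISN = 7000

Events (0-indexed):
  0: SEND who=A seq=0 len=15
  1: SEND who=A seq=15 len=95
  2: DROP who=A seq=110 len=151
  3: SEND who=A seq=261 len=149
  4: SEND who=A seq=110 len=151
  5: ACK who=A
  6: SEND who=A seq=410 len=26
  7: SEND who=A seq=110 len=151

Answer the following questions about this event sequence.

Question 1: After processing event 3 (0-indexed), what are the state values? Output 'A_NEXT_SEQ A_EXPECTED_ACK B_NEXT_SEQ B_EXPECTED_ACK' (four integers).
After event 0: A_seq=15 A_ack=7000 B_seq=7000 B_ack=15
After event 1: A_seq=110 A_ack=7000 B_seq=7000 B_ack=110
After event 2: A_seq=261 A_ack=7000 B_seq=7000 B_ack=110
After event 3: A_seq=410 A_ack=7000 B_seq=7000 B_ack=110

410 7000 7000 110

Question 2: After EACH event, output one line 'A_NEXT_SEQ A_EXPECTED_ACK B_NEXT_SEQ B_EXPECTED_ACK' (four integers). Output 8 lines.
15 7000 7000 15
110 7000 7000 110
261 7000 7000 110
410 7000 7000 110
410 7000 7000 410
410 7000 7000 410
436 7000 7000 436
436 7000 7000 436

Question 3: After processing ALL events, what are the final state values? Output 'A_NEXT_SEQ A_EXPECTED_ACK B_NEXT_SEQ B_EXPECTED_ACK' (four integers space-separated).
After event 0: A_seq=15 A_ack=7000 B_seq=7000 B_ack=15
After event 1: A_seq=110 A_ack=7000 B_seq=7000 B_ack=110
After event 2: A_seq=261 A_ack=7000 B_seq=7000 B_ack=110
After event 3: A_seq=410 A_ack=7000 B_seq=7000 B_ack=110
After event 4: A_seq=410 A_ack=7000 B_seq=7000 B_ack=410
After event 5: A_seq=410 A_ack=7000 B_seq=7000 B_ack=410
After event 6: A_seq=436 A_ack=7000 B_seq=7000 B_ack=436
After event 7: A_seq=436 A_ack=7000 B_seq=7000 B_ack=436

Answer: 436 7000 7000 436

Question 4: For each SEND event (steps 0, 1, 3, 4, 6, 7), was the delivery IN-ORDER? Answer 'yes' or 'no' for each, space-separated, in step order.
Answer: yes yes no yes yes no

Derivation:
Step 0: SEND seq=0 -> in-order
Step 1: SEND seq=15 -> in-order
Step 3: SEND seq=261 -> out-of-order
Step 4: SEND seq=110 -> in-order
Step 6: SEND seq=410 -> in-order
Step 7: SEND seq=110 -> out-of-order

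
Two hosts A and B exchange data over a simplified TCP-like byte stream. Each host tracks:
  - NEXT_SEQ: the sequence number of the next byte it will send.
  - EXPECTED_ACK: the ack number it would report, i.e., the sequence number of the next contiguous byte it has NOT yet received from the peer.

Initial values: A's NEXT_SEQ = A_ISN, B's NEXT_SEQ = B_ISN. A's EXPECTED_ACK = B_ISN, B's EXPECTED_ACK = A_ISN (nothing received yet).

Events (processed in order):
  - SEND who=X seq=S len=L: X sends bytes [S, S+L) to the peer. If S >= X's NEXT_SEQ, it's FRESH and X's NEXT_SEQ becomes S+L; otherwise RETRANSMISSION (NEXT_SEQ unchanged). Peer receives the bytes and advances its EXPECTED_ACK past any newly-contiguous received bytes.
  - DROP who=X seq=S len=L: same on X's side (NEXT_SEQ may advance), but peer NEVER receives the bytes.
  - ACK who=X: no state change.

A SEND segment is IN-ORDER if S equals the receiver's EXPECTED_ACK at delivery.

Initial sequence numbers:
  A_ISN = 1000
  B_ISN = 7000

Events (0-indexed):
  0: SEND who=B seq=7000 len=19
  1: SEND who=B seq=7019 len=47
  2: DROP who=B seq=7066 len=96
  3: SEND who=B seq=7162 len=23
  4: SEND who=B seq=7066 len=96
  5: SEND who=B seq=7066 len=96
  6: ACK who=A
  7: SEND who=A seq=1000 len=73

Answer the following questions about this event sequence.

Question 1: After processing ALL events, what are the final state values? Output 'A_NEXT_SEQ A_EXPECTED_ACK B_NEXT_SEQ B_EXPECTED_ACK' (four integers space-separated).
Answer: 1073 7185 7185 1073

Derivation:
After event 0: A_seq=1000 A_ack=7019 B_seq=7019 B_ack=1000
After event 1: A_seq=1000 A_ack=7066 B_seq=7066 B_ack=1000
After event 2: A_seq=1000 A_ack=7066 B_seq=7162 B_ack=1000
After event 3: A_seq=1000 A_ack=7066 B_seq=7185 B_ack=1000
After event 4: A_seq=1000 A_ack=7185 B_seq=7185 B_ack=1000
After event 5: A_seq=1000 A_ack=7185 B_seq=7185 B_ack=1000
After event 6: A_seq=1000 A_ack=7185 B_seq=7185 B_ack=1000
After event 7: A_seq=1073 A_ack=7185 B_seq=7185 B_ack=1073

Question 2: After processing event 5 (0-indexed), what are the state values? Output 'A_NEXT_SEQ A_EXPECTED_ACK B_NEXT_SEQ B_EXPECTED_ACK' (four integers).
After event 0: A_seq=1000 A_ack=7019 B_seq=7019 B_ack=1000
After event 1: A_seq=1000 A_ack=7066 B_seq=7066 B_ack=1000
After event 2: A_seq=1000 A_ack=7066 B_seq=7162 B_ack=1000
After event 3: A_seq=1000 A_ack=7066 B_seq=7185 B_ack=1000
After event 4: A_seq=1000 A_ack=7185 B_seq=7185 B_ack=1000
After event 5: A_seq=1000 A_ack=7185 B_seq=7185 B_ack=1000

1000 7185 7185 1000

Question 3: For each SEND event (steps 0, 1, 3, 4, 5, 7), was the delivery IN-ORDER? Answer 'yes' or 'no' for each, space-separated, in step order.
Step 0: SEND seq=7000 -> in-order
Step 1: SEND seq=7019 -> in-order
Step 3: SEND seq=7162 -> out-of-order
Step 4: SEND seq=7066 -> in-order
Step 5: SEND seq=7066 -> out-of-order
Step 7: SEND seq=1000 -> in-order

Answer: yes yes no yes no yes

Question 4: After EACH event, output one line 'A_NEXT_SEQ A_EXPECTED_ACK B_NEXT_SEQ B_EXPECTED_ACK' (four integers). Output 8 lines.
1000 7019 7019 1000
1000 7066 7066 1000
1000 7066 7162 1000
1000 7066 7185 1000
1000 7185 7185 1000
1000 7185 7185 1000
1000 7185 7185 1000
1073 7185 7185 1073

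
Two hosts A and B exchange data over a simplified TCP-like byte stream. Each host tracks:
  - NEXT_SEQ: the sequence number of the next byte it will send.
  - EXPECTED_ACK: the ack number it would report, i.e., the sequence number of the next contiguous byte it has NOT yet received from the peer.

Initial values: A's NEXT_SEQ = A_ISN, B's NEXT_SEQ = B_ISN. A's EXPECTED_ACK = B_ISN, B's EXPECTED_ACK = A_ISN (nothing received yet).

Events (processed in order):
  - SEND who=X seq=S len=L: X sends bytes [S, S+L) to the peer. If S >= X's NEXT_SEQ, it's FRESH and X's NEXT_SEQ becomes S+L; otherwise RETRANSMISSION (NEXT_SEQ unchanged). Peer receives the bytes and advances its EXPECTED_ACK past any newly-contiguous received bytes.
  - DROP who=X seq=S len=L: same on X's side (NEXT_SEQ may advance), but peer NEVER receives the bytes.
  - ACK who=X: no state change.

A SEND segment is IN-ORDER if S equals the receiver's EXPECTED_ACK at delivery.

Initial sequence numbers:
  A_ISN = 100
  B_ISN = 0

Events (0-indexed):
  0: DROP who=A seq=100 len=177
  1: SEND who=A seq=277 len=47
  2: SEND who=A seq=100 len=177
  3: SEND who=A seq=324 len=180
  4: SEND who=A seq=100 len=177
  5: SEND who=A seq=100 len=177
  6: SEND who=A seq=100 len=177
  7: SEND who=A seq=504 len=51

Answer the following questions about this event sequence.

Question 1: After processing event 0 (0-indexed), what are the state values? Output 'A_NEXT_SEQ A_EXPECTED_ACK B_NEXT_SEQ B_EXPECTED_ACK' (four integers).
After event 0: A_seq=277 A_ack=0 B_seq=0 B_ack=100

277 0 0 100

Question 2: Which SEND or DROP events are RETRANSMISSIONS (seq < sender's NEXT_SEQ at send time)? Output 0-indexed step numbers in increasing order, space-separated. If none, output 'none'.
Answer: 2 4 5 6

Derivation:
Step 0: DROP seq=100 -> fresh
Step 1: SEND seq=277 -> fresh
Step 2: SEND seq=100 -> retransmit
Step 3: SEND seq=324 -> fresh
Step 4: SEND seq=100 -> retransmit
Step 5: SEND seq=100 -> retransmit
Step 6: SEND seq=100 -> retransmit
Step 7: SEND seq=504 -> fresh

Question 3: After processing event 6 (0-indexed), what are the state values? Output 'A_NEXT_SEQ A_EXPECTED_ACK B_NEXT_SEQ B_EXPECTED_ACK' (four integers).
After event 0: A_seq=277 A_ack=0 B_seq=0 B_ack=100
After event 1: A_seq=324 A_ack=0 B_seq=0 B_ack=100
After event 2: A_seq=324 A_ack=0 B_seq=0 B_ack=324
After event 3: A_seq=504 A_ack=0 B_seq=0 B_ack=504
After event 4: A_seq=504 A_ack=0 B_seq=0 B_ack=504
After event 5: A_seq=504 A_ack=0 B_seq=0 B_ack=504
After event 6: A_seq=504 A_ack=0 B_seq=0 B_ack=504

504 0 0 504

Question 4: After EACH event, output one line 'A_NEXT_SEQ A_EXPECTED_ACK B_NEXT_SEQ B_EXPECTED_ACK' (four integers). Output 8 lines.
277 0 0 100
324 0 0 100
324 0 0 324
504 0 0 504
504 0 0 504
504 0 0 504
504 0 0 504
555 0 0 555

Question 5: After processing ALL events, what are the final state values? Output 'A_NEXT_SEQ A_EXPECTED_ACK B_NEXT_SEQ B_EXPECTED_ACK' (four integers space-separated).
After event 0: A_seq=277 A_ack=0 B_seq=0 B_ack=100
After event 1: A_seq=324 A_ack=0 B_seq=0 B_ack=100
After event 2: A_seq=324 A_ack=0 B_seq=0 B_ack=324
After event 3: A_seq=504 A_ack=0 B_seq=0 B_ack=504
After event 4: A_seq=504 A_ack=0 B_seq=0 B_ack=504
After event 5: A_seq=504 A_ack=0 B_seq=0 B_ack=504
After event 6: A_seq=504 A_ack=0 B_seq=0 B_ack=504
After event 7: A_seq=555 A_ack=0 B_seq=0 B_ack=555

Answer: 555 0 0 555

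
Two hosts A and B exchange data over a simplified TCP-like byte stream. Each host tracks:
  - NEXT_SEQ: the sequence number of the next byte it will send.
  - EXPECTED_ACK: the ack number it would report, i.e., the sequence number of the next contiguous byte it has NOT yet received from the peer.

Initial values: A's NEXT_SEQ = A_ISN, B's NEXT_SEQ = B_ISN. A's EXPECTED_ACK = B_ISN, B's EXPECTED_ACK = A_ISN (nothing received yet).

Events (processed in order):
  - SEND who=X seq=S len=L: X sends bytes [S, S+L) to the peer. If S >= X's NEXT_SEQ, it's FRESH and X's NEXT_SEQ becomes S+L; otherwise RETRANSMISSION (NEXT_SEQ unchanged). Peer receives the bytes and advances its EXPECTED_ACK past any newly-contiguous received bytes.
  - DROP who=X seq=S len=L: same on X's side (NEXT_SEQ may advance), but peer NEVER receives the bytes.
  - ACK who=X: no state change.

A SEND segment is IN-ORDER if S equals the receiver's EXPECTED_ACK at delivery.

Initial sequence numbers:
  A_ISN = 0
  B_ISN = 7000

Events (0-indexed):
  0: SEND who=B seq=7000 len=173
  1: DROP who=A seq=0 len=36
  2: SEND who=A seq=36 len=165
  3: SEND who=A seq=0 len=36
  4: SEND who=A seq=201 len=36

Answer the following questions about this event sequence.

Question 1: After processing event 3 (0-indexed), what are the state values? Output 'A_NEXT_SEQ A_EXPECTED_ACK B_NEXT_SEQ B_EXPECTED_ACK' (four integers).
After event 0: A_seq=0 A_ack=7173 B_seq=7173 B_ack=0
After event 1: A_seq=36 A_ack=7173 B_seq=7173 B_ack=0
After event 2: A_seq=201 A_ack=7173 B_seq=7173 B_ack=0
After event 3: A_seq=201 A_ack=7173 B_seq=7173 B_ack=201

201 7173 7173 201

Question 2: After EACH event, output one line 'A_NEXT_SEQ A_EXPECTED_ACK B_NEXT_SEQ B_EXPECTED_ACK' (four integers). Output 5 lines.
0 7173 7173 0
36 7173 7173 0
201 7173 7173 0
201 7173 7173 201
237 7173 7173 237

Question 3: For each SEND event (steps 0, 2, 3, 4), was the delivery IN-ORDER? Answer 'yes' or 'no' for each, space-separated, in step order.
Answer: yes no yes yes

Derivation:
Step 0: SEND seq=7000 -> in-order
Step 2: SEND seq=36 -> out-of-order
Step 3: SEND seq=0 -> in-order
Step 4: SEND seq=201 -> in-order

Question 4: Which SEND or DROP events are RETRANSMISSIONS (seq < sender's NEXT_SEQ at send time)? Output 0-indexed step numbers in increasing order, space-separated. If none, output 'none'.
Step 0: SEND seq=7000 -> fresh
Step 1: DROP seq=0 -> fresh
Step 2: SEND seq=36 -> fresh
Step 3: SEND seq=0 -> retransmit
Step 4: SEND seq=201 -> fresh

Answer: 3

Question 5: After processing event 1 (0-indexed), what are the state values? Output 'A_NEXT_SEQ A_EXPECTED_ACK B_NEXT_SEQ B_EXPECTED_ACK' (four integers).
After event 0: A_seq=0 A_ack=7173 B_seq=7173 B_ack=0
After event 1: A_seq=36 A_ack=7173 B_seq=7173 B_ack=0

36 7173 7173 0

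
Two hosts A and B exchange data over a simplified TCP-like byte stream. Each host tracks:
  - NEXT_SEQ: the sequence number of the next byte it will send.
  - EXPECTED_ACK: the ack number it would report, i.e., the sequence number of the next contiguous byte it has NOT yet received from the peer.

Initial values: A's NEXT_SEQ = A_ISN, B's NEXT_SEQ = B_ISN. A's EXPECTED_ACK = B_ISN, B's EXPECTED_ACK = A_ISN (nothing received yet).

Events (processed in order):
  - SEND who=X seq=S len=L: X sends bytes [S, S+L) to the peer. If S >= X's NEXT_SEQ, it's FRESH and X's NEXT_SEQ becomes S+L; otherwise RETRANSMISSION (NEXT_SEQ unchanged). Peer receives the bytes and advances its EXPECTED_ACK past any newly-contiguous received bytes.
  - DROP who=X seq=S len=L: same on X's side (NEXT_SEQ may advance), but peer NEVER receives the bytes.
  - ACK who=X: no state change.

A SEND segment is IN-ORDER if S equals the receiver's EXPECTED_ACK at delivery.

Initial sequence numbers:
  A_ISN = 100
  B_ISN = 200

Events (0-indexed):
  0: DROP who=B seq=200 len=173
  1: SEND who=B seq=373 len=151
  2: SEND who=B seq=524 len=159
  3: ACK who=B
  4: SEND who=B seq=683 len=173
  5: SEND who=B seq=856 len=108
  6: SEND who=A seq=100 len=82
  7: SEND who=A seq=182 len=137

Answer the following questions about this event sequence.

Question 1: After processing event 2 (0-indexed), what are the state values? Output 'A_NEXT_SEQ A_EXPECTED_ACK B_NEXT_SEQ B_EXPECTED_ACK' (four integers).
After event 0: A_seq=100 A_ack=200 B_seq=373 B_ack=100
After event 1: A_seq=100 A_ack=200 B_seq=524 B_ack=100
After event 2: A_seq=100 A_ack=200 B_seq=683 B_ack=100

100 200 683 100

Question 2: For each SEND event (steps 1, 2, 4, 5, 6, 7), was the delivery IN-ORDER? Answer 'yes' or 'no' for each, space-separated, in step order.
Step 1: SEND seq=373 -> out-of-order
Step 2: SEND seq=524 -> out-of-order
Step 4: SEND seq=683 -> out-of-order
Step 5: SEND seq=856 -> out-of-order
Step 6: SEND seq=100 -> in-order
Step 7: SEND seq=182 -> in-order

Answer: no no no no yes yes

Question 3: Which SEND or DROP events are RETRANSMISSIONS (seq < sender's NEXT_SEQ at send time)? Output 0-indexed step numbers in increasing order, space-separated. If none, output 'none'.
Step 0: DROP seq=200 -> fresh
Step 1: SEND seq=373 -> fresh
Step 2: SEND seq=524 -> fresh
Step 4: SEND seq=683 -> fresh
Step 5: SEND seq=856 -> fresh
Step 6: SEND seq=100 -> fresh
Step 7: SEND seq=182 -> fresh

Answer: none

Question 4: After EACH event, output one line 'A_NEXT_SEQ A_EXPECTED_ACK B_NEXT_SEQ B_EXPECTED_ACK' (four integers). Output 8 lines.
100 200 373 100
100 200 524 100
100 200 683 100
100 200 683 100
100 200 856 100
100 200 964 100
182 200 964 182
319 200 964 319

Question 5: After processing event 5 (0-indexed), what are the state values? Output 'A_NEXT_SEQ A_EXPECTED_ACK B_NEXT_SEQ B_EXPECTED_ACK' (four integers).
After event 0: A_seq=100 A_ack=200 B_seq=373 B_ack=100
After event 1: A_seq=100 A_ack=200 B_seq=524 B_ack=100
After event 2: A_seq=100 A_ack=200 B_seq=683 B_ack=100
After event 3: A_seq=100 A_ack=200 B_seq=683 B_ack=100
After event 4: A_seq=100 A_ack=200 B_seq=856 B_ack=100
After event 5: A_seq=100 A_ack=200 B_seq=964 B_ack=100

100 200 964 100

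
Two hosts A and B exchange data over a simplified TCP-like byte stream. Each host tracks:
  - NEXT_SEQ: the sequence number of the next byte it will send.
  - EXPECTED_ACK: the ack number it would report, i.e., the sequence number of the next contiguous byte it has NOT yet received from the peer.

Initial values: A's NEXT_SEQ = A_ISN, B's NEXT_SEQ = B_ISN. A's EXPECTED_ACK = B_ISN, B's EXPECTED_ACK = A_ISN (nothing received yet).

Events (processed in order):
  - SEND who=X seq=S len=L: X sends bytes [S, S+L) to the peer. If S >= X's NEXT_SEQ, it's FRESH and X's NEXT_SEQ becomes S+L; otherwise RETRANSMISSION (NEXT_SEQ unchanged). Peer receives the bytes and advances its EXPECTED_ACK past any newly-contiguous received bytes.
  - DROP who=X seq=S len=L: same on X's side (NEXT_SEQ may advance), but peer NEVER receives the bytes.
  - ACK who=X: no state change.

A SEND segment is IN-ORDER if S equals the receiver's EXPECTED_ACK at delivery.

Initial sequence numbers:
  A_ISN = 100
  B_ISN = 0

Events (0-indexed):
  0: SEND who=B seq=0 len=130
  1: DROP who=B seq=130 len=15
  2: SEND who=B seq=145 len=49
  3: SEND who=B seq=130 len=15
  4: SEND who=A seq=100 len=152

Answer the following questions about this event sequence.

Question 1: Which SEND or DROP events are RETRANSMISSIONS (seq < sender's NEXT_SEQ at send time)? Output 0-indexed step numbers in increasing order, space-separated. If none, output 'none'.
Step 0: SEND seq=0 -> fresh
Step 1: DROP seq=130 -> fresh
Step 2: SEND seq=145 -> fresh
Step 3: SEND seq=130 -> retransmit
Step 4: SEND seq=100 -> fresh

Answer: 3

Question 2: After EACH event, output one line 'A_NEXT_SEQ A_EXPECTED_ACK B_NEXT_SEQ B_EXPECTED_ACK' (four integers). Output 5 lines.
100 130 130 100
100 130 145 100
100 130 194 100
100 194 194 100
252 194 194 252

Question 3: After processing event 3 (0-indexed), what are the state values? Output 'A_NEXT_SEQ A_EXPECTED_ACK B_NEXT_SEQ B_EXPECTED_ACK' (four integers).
After event 0: A_seq=100 A_ack=130 B_seq=130 B_ack=100
After event 1: A_seq=100 A_ack=130 B_seq=145 B_ack=100
After event 2: A_seq=100 A_ack=130 B_seq=194 B_ack=100
After event 3: A_seq=100 A_ack=194 B_seq=194 B_ack=100

100 194 194 100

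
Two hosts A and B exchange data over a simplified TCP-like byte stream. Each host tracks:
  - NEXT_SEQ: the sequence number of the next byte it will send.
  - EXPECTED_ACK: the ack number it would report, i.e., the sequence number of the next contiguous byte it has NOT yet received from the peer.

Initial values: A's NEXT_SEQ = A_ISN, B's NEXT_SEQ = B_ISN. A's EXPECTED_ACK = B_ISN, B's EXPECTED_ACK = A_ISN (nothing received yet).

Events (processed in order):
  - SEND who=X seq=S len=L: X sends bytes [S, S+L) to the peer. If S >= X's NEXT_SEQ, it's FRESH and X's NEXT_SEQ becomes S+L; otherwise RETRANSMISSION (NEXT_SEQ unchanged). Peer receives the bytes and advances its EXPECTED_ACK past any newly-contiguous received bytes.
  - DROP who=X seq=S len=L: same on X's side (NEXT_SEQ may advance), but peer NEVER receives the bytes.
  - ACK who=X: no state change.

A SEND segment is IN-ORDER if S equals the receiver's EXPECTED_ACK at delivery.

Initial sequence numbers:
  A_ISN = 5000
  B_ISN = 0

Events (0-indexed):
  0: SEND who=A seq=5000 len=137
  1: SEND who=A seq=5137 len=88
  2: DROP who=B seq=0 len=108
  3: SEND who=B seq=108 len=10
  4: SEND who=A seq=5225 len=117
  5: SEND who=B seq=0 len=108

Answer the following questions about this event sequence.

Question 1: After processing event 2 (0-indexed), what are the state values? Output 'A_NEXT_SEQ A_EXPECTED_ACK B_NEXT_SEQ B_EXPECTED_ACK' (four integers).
After event 0: A_seq=5137 A_ack=0 B_seq=0 B_ack=5137
After event 1: A_seq=5225 A_ack=0 B_seq=0 B_ack=5225
After event 2: A_seq=5225 A_ack=0 B_seq=108 B_ack=5225

5225 0 108 5225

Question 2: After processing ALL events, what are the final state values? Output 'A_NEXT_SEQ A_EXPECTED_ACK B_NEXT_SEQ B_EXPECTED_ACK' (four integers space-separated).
After event 0: A_seq=5137 A_ack=0 B_seq=0 B_ack=5137
After event 1: A_seq=5225 A_ack=0 B_seq=0 B_ack=5225
After event 2: A_seq=5225 A_ack=0 B_seq=108 B_ack=5225
After event 3: A_seq=5225 A_ack=0 B_seq=118 B_ack=5225
After event 4: A_seq=5342 A_ack=0 B_seq=118 B_ack=5342
After event 5: A_seq=5342 A_ack=118 B_seq=118 B_ack=5342

Answer: 5342 118 118 5342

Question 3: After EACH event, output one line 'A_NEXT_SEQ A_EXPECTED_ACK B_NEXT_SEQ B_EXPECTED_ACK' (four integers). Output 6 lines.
5137 0 0 5137
5225 0 0 5225
5225 0 108 5225
5225 0 118 5225
5342 0 118 5342
5342 118 118 5342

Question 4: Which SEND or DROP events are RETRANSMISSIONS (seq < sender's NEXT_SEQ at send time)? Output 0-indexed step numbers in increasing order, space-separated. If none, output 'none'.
Answer: 5

Derivation:
Step 0: SEND seq=5000 -> fresh
Step 1: SEND seq=5137 -> fresh
Step 2: DROP seq=0 -> fresh
Step 3: SEND seq=108 -> fresh
Step 4: SEND seq=5225 -> fresh
Step 5: SEND seq=0 -> retransmit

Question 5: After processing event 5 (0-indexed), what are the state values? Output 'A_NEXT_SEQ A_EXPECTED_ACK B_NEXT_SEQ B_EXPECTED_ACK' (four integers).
After event 0: A_seq=5137 A_ack=0 B_seq=0 B_ack=5137
After event 1: A_seq=5225 A_ack=0 B_seq=0 B_ack=5225
After event 2: A_seq=5225 A_ack=0 B_seq=108 B_ack=5225
After event 3: A_seq=5225 A_ack=0 B_seq=118 B_ack=5225
After event 4: A_seq=5342 A_ack=0 B_seq=118 B_ack=5342
After event 5: A_seq=5342 A_ack=118 B_seq=118 B_ack=5342

5342 118 118 5342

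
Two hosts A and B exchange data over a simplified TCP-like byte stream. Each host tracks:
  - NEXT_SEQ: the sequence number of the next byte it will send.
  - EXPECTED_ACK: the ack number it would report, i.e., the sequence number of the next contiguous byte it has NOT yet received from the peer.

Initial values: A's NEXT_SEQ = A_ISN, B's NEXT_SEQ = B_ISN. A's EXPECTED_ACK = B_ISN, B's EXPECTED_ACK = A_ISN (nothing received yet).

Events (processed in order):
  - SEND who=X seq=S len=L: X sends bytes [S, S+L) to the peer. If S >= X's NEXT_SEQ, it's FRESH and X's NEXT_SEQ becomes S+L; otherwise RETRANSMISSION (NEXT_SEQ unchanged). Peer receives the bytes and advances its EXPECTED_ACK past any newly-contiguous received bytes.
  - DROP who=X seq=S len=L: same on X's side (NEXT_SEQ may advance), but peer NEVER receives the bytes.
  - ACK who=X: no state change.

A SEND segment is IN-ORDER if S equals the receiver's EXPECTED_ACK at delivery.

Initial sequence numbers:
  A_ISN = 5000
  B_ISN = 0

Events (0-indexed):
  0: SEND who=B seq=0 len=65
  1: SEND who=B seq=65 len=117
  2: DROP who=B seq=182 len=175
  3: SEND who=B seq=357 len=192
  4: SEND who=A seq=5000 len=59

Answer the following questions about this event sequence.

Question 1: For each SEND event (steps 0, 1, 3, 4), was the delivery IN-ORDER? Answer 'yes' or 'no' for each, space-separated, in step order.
Answer: yes yes no yes

Derivation:
Step 0: SEND seq=0 -> in-order
Step 1: SEND seq=65 -> in-order
Step 3: SEND seq=357 -> out-of-order
Step 4: SEND seq=5000 -> in-order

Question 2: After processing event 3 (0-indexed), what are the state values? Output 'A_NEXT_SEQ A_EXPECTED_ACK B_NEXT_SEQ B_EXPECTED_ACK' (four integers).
After event 0: A_seq=5000 A_ack=65 B_seq=65 B_ack=5000
After event 1: A_seq=5000 A_ack=182 B_seq=182 B_ack=5000
After event 2: A_seq=5000 A_ack=182 B_seq=357 B_ack=5000
After event 3: A_seq=5000 A_ack=182 B_seq=549 B_ack=5000

5000 182 549 5000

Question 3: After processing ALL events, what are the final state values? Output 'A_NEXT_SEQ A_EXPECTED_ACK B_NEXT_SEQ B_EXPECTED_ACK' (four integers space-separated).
Answer: 5059 182 549 5059

Derivation:
After event 0: A_seq=5000 A_ack=65 B_seq=65 B_ack=5000
After event 1: A_seq=5000 A_ack=182 B_seq=182 B_ack=5000
After event 2: A_seq=5000 A_ack=182 B_seq=357 B_ack=5000
After event 3: A_seq=5000 A_ack=182 B_seq=549 B_ack=5000
After event 4: A_seq=5059 A_ack=182 B_seq=549 B_ack=5059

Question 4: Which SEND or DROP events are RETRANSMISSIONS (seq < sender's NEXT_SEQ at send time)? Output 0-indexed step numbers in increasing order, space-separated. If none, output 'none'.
Step 0: SEND seq=0 -> fresh
Step 1: SEND seq=65 -> fresh
Step 2: DROP seq=182 -> fresh
Step 3: SEND seq=357 -> fresh
Step 4: SEND seq=5000 -> fresh

Answer: none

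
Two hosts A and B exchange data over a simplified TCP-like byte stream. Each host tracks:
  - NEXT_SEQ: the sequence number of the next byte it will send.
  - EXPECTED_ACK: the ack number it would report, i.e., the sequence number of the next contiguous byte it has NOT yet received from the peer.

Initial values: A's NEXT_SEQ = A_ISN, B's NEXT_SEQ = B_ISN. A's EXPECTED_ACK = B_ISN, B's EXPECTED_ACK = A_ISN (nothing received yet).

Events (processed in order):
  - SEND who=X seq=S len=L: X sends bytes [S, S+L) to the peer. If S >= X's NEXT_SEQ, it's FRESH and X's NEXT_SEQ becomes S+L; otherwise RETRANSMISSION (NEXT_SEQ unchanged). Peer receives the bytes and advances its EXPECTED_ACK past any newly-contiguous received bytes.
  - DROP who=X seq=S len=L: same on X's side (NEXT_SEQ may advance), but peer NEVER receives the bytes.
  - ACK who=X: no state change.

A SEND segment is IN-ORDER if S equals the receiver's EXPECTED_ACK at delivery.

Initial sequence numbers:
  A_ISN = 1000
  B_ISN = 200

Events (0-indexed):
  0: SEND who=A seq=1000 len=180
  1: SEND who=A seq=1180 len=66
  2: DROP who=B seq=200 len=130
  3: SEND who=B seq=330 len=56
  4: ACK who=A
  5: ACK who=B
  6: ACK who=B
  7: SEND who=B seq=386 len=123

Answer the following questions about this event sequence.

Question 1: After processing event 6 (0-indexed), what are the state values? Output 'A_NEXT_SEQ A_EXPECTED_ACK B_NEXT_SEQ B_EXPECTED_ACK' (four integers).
After event 0: A_seq=1180 A_ack=200 B_seq=200 B_ack=1180
After event 1: A_seq=1246 A_ack=200 B_seq=200 B_ack=1246
After event 2: A_seq=1246 A_ack=200 B_seq=330 B_ack=1246
After event 3: A_seq=1246 A_ack=200 B_seq=386 B_ack=1246
After event 4: A_seq=1246 A_ack=200 B_seq=386 B_ack=1246
After event 5: A_seq=1246 A_ack=200 B_seq=386 B_ack=1246
After event 6: A_seq=1246 A_ack=200 B_seq=386 B_ack=1246

1246 200 386 1246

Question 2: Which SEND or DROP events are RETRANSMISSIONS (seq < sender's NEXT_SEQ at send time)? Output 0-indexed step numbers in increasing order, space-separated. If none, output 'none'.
Answer: none

Derivation:
Step 0: SEND seq=1000 -> fresh
Step 1: SEND seq=1180 -> fresh
Step 2: DROP seq=200 -> fresh
Step 3: SEND seq=330 -> fresh
Step 7: SEND seq=386 -> fresh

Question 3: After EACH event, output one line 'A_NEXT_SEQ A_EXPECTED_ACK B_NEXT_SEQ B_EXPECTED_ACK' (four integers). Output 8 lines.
1180 200 200 1180
1246 200 200 1246
1246 200 330 1246
1246 200 386 1246
1246 200 386 1246
1246 200 386 1246
1246 200 386 1246
1246 200 509 1246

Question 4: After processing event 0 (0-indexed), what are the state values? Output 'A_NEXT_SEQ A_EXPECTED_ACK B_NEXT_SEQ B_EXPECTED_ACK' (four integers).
After event 0: A_seq=1180 A_ack=200 B_seq=200 B_ack=1180

1180 200 200 1180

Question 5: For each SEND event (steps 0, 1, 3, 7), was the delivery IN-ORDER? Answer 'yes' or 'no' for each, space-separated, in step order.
Answer: yes yes no no

Derivation:
Step 0: SEND seq=1000 -> in-order
Step 1: SEND seq=1180 -> in-order
Step 3: SEND seq=330 -> out-of-order
Step 7: SEND seq=386 -> out-of-order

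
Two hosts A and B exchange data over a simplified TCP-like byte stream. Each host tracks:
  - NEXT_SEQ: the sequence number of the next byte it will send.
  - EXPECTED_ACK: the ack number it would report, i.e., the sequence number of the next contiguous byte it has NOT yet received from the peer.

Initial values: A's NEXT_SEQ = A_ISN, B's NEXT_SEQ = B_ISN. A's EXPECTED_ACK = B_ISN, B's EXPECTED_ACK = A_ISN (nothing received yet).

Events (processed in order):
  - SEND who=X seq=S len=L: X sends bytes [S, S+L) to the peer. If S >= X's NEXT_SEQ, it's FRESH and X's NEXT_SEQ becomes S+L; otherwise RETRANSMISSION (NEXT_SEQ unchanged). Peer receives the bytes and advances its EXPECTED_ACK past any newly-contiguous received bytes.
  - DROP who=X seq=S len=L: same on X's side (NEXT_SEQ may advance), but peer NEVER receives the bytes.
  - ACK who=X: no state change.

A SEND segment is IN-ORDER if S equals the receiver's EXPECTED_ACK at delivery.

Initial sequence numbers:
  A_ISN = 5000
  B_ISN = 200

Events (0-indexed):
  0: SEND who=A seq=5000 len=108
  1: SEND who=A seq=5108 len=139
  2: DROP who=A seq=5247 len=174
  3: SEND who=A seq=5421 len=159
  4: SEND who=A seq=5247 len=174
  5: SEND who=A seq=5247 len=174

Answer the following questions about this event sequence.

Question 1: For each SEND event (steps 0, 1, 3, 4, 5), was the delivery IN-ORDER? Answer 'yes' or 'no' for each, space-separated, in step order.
Answer: yes yes no yes no

Derivation:
Step 0: SEND seq=5000 -> in-order
Step 1: SEND seq=5108 -> in-order
Step 3: SEND seq=5421 -> out-of-order
Step 4: SEND seq=5247 -> in-order
Step 5: SEND seq=5247 -> out-of-order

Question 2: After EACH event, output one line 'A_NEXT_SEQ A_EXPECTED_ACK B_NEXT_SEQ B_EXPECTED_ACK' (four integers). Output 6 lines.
5108 200 200 5108
5247 200 200 5247
5421 200 200 5247
5580 200 200 5247
5580 200 200 5580
5580 200 200 5580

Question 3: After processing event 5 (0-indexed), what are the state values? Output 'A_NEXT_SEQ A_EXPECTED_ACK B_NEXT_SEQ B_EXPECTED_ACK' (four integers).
After event 0: A_seq=5108 A_ack=200 B_seq=200 B_ack=5108
After event 1: A_seq=5247 A_ack=200 B_seq=200 B_ack=5247
After event 2: A_seq=5421 A_ack=200 B_seq=200 B_ack=5247
After event 3: A_seq=5580 A_ack=200 B_seq=200 B_ack=5247
After event 4: A_seq=5580 A_ack=200 B_seq=200 B_ack=5580
After event 5: A_seq=5580 A_ack=200 B_seq=200 B_ack=5580

5580 200 200 5580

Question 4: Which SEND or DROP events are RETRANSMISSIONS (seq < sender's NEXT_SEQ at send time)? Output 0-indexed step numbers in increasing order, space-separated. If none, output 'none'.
Answer: 4 5

Derivation:
Step 0: SEND seq=5000 -> fresh
Step 1: SEND seq=5108 -> fresh
Step 2: DROP seq=5247 -> fresh
Step 3: SEND seq=5421 -> fresh
Step 4: SEND seq=5247 -> retransmit
Step 5: SEND seq=5247 -> retransmit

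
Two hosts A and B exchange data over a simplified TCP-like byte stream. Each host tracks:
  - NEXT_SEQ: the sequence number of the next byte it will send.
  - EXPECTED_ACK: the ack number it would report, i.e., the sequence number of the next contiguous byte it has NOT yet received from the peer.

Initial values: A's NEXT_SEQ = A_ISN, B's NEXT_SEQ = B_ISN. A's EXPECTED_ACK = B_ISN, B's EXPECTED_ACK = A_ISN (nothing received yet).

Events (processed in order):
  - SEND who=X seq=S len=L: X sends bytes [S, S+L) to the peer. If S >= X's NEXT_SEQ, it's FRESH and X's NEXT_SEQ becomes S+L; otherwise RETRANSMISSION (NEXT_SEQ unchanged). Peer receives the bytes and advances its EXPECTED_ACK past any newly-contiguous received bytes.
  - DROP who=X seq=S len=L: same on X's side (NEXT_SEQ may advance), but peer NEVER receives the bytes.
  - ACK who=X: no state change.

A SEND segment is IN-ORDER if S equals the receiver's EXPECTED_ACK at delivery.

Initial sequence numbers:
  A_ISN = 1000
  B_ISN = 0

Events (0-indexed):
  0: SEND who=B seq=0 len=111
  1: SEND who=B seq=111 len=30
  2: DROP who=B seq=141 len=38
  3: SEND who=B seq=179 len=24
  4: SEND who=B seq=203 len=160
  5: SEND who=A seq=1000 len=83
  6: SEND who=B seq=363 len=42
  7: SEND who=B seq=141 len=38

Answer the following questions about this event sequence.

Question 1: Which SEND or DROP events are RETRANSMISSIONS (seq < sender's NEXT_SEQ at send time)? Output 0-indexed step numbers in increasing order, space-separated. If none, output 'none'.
Step 0: SEND seq=0 -> fresh
Step 1: SEND seq=111 -> fresh
Step 2: DROP seq=141 -> fresh
Step 3: SEND seq=179 -> fresh
Step 4: SEND seq=203 -> fresh
Step 5: SEND seq=1000 -> fresh
Step 6: SEND seq=363 -> fresh
Step 7: SEND seq=141 -> retransmit

Answer: 7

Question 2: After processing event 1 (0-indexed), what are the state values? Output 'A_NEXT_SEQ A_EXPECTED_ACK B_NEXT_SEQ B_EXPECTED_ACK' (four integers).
After event 0: A_seq=1000 A_ack=111 B_seq=111 B_ack=1000
After event 1: A_seq=1000 A_ack=141 B_seq=141 B_ack=1000

1000 141 141 1000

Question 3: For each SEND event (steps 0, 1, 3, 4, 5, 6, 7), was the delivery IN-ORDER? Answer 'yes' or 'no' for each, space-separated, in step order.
Answer: yes yes no no yes no yes

Derivation:
Step 0: SEND seq=0 -> in-order
Step 1: SEND seq=111 -> in-order
Step 3: SEND seq=179 -> out-of-order
Step 4: SEND seq=203 -> out-of-order
Step 5: SEND seq=1000 -> in-order
Step 6: SEND seq=363 -> out-of-order
Step 7: SEND seq=141 -> in-order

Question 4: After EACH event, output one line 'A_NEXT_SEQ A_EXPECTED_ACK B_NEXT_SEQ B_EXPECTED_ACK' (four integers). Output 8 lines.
1000 111 111 1000
1000 141 141 1000
1000 141 179 1000
1000 141 203 1000
1000 141 363 1000
1083 141 363 1083
1083 141 405 1083
1083 405 405 1083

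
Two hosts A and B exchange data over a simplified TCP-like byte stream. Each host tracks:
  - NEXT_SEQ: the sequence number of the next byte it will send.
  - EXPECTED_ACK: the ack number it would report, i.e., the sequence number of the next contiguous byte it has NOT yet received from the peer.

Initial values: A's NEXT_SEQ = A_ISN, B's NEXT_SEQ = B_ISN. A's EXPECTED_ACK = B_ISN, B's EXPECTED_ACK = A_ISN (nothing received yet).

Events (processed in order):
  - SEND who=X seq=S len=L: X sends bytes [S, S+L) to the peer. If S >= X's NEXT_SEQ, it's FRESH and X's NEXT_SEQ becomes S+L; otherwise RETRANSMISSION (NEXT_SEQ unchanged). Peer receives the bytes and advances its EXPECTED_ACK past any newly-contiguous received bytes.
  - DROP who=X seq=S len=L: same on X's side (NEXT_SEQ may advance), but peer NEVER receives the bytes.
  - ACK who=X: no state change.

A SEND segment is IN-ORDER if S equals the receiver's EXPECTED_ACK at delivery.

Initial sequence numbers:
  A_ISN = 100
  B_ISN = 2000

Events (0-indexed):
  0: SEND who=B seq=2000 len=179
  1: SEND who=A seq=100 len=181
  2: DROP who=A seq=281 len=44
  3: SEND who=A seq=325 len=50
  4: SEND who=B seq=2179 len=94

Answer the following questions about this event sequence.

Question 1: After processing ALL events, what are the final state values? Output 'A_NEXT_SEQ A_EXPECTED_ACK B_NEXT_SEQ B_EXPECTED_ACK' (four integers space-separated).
After event 0: A_seq=100 A_ack=2179 B_seq=2179 B_ack=100
After event 1: A_seq=281 A_ack=2179 B_seq=2179 B_ack=281
After event 2: A_seq=325 A_ack=2179 B_seq=2179 B_ack=281
After event 3: A_seq=375 A_ack=2179 B_seq=2179 B_ack=281
After event 4: A_seq=375 A_ack=2273 B_seq=2273 B_ack=281

Answer: 375 2273 2273 281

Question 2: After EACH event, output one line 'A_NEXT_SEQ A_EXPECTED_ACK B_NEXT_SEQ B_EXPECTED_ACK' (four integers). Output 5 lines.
100 2179 2179 100
281 2179 2179 281
325 2179 2179 281
375 2179 2179 281
375 2273 2273 281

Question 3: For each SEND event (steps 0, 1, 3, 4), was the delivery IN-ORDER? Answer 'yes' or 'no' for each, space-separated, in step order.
Answer: yes yes no yes

Derivation:
Step 0: SEND seq=2000 -> in-order
Step 1: SEND seq=100 -> in-order
Step 3: SEND seq=325 -> out-of-order
Step 4: SEND seq=2179 -> in-order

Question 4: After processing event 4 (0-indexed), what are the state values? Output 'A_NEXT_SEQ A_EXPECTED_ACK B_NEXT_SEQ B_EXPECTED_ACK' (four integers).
After event 0: A_seq=100 A_ack=2179 B_seq=2179 B_ack=100
After event 1: A_seq=281 A_ack=2179 B_seq=2179 B_ack=281
After event 2: A_seq=325 A_ack=2179 B_seq=2179 B_ack=281
After event 3: A_seq=375 A_ack=2179 B_seq=2179 B_ack=281
After event 4: A_seq=375 A_ack=2273 B_seq=2273 B_ack=281

375 2273 2273 281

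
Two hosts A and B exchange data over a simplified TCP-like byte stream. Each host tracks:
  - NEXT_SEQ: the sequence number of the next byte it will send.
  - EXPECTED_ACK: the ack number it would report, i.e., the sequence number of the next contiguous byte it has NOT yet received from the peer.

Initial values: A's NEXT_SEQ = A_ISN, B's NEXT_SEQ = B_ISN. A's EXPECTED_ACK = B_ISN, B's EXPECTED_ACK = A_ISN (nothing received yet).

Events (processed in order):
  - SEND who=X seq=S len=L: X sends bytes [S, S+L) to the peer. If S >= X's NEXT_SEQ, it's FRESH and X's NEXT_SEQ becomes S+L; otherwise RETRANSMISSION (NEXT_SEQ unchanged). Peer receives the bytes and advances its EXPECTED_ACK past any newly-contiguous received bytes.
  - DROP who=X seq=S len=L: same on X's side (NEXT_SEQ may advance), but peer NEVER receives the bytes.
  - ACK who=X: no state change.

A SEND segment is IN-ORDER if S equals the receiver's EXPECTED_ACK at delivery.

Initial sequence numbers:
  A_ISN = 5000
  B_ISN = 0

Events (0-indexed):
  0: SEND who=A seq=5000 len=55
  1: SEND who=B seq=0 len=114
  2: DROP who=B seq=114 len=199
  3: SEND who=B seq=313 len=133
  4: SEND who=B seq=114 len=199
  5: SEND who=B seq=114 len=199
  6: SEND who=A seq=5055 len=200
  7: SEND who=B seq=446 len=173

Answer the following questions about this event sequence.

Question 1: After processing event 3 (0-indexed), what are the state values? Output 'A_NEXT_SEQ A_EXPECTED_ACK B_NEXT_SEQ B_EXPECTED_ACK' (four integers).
After event 0: A_seq=5055 A_ack=0 B_seq=0 B_ack=5055
After event 1: A_seq=5055 A_ack=114 B_seq=114 B_ack=5055
After event 2: A_seq=5055 A_ack=114 B_seq=313 B_ack=5055
After event 3: A_seq=5055 A_ack=114 B_seq=446 B_ack=5055

5055 114 446 5055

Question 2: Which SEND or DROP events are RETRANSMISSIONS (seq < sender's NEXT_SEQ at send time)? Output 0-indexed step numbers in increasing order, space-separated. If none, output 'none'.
Step 0: SEND seq=5000 -> fresh
Step 1: SEND seq=0 -> fresh
Step 2: DROP seq=114 -> fresh
Step 3: SEND seq=313 -> fresh
Step 4: SEND seq=114 -> retransmit
Step 5: SEND seq=114 -> retransmit
Step 6: SEND seq=5055 -> fresh
Step 7: SEND seq=446 -> fresh

Answer: 4 5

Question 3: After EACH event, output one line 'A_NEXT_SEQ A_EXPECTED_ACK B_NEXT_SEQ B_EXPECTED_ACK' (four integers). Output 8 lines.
5055 0 0 5055
5055 114 114 5055
5055 114 313 5055
5055 114 446 5055
5055 446 446 5055
5055 446 446 5055
5255 446 446 5255
5255 619 619 5255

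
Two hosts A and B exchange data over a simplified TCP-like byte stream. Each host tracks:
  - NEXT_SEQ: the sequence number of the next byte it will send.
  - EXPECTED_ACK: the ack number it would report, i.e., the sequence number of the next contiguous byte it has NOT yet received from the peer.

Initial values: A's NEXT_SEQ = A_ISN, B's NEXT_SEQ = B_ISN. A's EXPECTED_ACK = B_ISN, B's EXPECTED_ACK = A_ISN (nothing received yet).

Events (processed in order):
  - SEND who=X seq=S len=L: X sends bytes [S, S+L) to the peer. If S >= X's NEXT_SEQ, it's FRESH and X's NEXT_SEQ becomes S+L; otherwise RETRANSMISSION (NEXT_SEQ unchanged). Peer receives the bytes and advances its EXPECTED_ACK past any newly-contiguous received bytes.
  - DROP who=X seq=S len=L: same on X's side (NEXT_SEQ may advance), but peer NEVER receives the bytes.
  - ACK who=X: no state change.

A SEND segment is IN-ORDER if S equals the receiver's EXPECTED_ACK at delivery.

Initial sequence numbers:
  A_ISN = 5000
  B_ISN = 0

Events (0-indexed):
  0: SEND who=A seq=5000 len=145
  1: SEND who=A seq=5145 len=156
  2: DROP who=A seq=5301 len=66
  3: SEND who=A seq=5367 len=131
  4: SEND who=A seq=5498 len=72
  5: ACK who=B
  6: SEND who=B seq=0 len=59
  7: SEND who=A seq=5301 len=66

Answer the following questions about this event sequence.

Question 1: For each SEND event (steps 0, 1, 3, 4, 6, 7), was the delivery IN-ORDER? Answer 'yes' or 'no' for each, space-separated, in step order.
Answer: yes yes no no yes yes

Derivation:
Step 0: SEND seq=5000 -> in-order
Step 1: SEND seq=5145 -> in-order
Step 3: SEND seq=5367 -> out-of-order
Step 4: SEND seq=5498 -> out-of-order
Step 6: SEND seq=0 -> in-order
Step 7: SEND seq=5301 -> in-order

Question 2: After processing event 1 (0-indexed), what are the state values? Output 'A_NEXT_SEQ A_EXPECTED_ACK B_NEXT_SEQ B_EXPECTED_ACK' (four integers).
After event 0: A_seq=5145 A_ack=0 B_seq=0 B_ack=5145
After event 1: A_seq=5301 A_ack=0 B_seq=0 B_ack=5301

5301 0 0 5301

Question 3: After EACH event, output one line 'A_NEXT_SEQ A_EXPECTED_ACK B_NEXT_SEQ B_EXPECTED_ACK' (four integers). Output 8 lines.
5145 0 0 5145
5301 0 0 5301
5367 0 0 5301
5498 0 0 5301
5570 0 0 5301
5570 0 0 5301
5570 59 59 5301
5570 59 59 5570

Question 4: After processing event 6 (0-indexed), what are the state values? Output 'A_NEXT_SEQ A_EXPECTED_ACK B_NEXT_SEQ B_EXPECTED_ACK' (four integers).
After event 0: A_seq=5145 A_ack=0 B_seq=0 B_ack=5145
After event 1: A_seq=5301 A_ack=0 B_seq=0 B_ack=5301
After event 2: A_seq=5367 A_ack=0 B_seq=0 B_ack=5301
After event 3: A_seq=5498 A_ack=0 B_seq=0 B_ack=5301
After event 4: A_seq=5570 A_ack=0 B_seq=0 B_ack=5301
After event 5: A_seq=5570 A_ack=0 B_seq=0 B_ack=5301
After event 6: A_seq=5570 A_ack=59 B_seq=59 B_ack=5301

5570 59 59 5301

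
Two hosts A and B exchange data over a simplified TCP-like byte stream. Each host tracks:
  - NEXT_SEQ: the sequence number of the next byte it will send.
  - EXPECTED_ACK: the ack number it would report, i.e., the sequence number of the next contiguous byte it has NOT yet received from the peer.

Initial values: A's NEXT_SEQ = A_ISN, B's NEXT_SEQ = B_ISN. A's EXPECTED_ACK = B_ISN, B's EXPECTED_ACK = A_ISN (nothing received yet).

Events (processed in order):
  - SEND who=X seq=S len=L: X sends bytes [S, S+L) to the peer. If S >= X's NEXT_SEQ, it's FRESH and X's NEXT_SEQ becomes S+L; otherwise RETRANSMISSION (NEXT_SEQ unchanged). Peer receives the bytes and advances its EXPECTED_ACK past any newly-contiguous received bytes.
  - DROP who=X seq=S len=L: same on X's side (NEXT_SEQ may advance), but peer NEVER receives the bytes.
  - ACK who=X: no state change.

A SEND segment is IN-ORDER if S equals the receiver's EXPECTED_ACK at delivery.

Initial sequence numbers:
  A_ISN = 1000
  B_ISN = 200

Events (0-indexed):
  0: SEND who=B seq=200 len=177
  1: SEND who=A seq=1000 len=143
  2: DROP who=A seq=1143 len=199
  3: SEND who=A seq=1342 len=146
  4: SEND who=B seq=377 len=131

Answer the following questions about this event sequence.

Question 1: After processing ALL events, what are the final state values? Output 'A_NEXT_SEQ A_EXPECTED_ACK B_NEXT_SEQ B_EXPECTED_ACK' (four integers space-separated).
Answer: 1488 508 508 1143

Derivation:
After event 0: A_seq=1000 A_ack=377 B_seq=377 B_ack=1000
After event 1: A_seq=1143 A_ack=377 B_seq=377 B_ack=1143
After event 2: A_seq=1342 A_ack=377 B_seq=377 B_ack=1143
After event 3: A_seq=1488 A_ack=377 B_seq=377 B_ack=1143
After event 4: A_seq=1488 A_ack=508 B_seq=508 B_ack=1143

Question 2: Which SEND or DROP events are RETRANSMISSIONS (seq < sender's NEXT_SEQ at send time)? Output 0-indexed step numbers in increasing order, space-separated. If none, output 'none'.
Answer: none

Derivation:
Step 0: SEND seq=200 -> fresh
Step 1: SEND seq=1000 -> fresh
Step 2: DROP seq=1143 -> fresh
Step 3: SEND seq=1342 -> fresh
Step 4: SEND seq=377 -> fresh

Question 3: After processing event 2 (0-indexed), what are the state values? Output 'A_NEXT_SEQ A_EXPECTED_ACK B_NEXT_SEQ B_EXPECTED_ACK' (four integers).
After event 0: A_seq=1000 A_ack=377 B_seq=377 B_ack=1000
After event 1: A_seq=1143 A_ack=377 B_seq=377 B_ack=1143
After event 2: A_seq=1342 A_ack=377 B_seq=377 B_ack=1143

1342 377 377 1143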